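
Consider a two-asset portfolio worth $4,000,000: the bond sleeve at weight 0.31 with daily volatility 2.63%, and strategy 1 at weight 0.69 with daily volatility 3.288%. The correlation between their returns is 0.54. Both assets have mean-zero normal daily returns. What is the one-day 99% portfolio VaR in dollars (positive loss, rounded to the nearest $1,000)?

σ_p² = 0.31²·2.63² + 0.69²·3.288² + 2·0.54·0.31·0.69·2.63·3.288 = 7.8095 (%²).
σ_p = √7.8095 = 2.795%.
At 99%, z = 2.326.
VaR = 2.326 × 2.795% = 6.501%; on $4,000,000 that is $260,040.

$260,000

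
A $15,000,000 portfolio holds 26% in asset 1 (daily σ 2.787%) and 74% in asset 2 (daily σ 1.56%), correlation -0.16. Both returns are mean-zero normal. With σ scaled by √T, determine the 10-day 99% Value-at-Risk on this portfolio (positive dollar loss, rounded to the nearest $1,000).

$1,391,000

σ_p = √(0.26²·2.787² + 0.74²·1.56² + 2·-0.16·0.26·0.74·2.787·1.56) = 1.261%.
σ_{10d} = 1.261% × √10 = 3.988%.
z(99%) = 2.326.
VaR = 2.326 × 3.988% = 9.276%; on $15,000,000 that is $1,391,400.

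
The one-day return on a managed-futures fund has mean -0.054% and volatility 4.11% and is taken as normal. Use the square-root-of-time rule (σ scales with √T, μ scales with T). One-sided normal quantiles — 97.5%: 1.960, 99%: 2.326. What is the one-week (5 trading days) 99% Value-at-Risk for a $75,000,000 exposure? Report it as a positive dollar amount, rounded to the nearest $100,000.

$16,200,000

σ_{5d} = 4.11% × √5 = 9.190%; μ_{5d} = 5 × -0.054% = -0.270%.
VaR = −(-0.270%) + 2.326 × 9.190% = 21.646%.
On $75,000,000: 0.21646 × $75,000,000 = $16,234,500.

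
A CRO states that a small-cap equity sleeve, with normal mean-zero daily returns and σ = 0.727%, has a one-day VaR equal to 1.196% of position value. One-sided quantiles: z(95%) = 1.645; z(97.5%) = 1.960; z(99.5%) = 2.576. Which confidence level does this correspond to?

Implied z = VaR/σ = 1.196 / 0.727 = 1.645.
This matches z(95%) = 1.645.

95%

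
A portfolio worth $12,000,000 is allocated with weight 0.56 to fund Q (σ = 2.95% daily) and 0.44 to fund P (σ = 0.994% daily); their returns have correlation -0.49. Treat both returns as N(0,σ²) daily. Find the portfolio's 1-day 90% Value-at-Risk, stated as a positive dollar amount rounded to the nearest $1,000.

σ_p² = 0.56²·2.95² + 0.44²·0.994² + 2·-0.49·0.56·0.44·2.95·0.994 = 2.2123 (%²).
σ_p = √2.2123 = 1.487%.
At 90%, z = 1.282.
VaR = 1.282 × 1.487% = 1.906%; on $12,000,000 that is $228,720.

$229,000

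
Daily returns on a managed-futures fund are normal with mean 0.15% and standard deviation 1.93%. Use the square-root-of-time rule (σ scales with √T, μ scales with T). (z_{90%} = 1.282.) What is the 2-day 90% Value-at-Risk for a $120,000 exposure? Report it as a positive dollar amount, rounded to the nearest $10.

$3,840

σ_{2d} = 1.93% × √2 = 2.729%; μ_{2d} = 2 × 0.15% = 0.300%.
VaR = −(0.300%) + 1.282 × 2.729% = 3.199%.
On $120,000: 0.03199 × $120,000 = $3,839.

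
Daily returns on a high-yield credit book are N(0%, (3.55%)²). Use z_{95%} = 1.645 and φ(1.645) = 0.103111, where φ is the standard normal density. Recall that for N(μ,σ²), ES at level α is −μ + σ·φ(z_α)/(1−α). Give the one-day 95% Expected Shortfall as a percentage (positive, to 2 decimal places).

7.32%

Tail multiplier: φ(z)/(1−α) = 0.103111 / 0.05 = 2.062.
ES = 3.55% × 2.062 = 7.320%.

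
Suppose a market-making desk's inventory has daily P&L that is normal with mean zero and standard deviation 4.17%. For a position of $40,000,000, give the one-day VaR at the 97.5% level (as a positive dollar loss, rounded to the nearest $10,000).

$3,270,000

At 97.5% one-sided, z = 1.960.
VaR = z·σ = 1.960 × 4.17% = 8.173%.
On $40,000,000: 0.08173 × $40,000,000 = $3,269,200.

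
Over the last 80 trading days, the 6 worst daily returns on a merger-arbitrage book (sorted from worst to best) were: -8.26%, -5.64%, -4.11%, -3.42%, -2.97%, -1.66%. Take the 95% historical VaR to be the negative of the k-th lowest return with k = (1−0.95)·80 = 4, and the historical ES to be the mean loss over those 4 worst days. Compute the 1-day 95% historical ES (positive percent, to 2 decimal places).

5.36%

The 4 worst returns sum to -21.43%.
ES = −(-21.43%) / 4 = 5.3575% ≈ 5.36%.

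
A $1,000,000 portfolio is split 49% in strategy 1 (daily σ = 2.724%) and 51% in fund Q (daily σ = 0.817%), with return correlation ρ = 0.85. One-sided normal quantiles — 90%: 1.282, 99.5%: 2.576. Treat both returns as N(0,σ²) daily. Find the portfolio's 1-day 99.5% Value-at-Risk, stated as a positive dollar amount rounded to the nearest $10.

$43,870

σ_p² = 0.49²·2.724² + 0.51²·0.817² + 2·0.85·0.49·0.51·2.724·0.817 = 2.9007 (%²).
σ_p = √2.9007 = 1.703%.
VaR = 2.576 × 1.703% = 4.387%; on $1,000,000 that is $43,870.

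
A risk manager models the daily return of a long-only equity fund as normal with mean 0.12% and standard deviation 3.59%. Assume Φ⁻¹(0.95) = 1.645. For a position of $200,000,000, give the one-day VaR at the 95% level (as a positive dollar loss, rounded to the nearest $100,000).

$11,600,000

VaR = −μ + z·σ = −(0.12%) + 1.645 × 3.59% = 5.786%.
On $200,000,000: 0.05786 × $200,000,000 = $11,572,000.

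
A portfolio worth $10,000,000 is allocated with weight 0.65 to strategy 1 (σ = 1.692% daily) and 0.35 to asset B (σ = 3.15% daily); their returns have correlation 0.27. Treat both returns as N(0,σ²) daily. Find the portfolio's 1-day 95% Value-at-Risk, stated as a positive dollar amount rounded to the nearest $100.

σ_p² = 0.65²·1.692² + 0.35²·3.15² + 2·0.27·0.65·0.35·1.692·3.15 = 3.0798 (%²).
σ_p = √3.0798 = 1.755%.
At 95%, z = 1.645.
VaR = 1.645 × 1.755% = 2.887%; on $10,000,000 that is $288,700.

$288,700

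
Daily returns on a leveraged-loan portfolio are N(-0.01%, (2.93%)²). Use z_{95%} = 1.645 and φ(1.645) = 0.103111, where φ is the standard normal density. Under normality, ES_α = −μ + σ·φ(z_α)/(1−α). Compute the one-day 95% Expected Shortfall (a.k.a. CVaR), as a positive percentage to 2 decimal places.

Tail multiplier: φ(z)/(1−α) = 0.103111 / 0.05 = 2.062.
ES = −(-0.01%) + 2.93% × 2.062 = 6.052%.

6.05%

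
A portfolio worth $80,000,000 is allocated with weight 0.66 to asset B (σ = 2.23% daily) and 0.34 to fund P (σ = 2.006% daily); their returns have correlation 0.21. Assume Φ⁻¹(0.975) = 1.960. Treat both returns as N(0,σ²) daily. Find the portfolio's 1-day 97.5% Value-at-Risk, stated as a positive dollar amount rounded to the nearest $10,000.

$2,740,000

σ_p² = 0.66²·2.23² + 0.34²·2.006² + 2·0.21·0.66·0.34·2.23·2.006 = 3.0530 (%²).
σ_p = √3.0530 = 1.747%.
VaR = 1.960 × 1.747% = 3.424%; on $80,000,000 that is $2,739,200.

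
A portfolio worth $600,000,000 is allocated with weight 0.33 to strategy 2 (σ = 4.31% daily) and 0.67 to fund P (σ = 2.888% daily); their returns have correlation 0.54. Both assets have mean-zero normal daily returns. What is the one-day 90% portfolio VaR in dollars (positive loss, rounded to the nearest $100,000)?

$22,700,000

σ_p² = 0.33²·4.31² + 0.67²·2.888² + 2·0.54·0.33·0.67·4.31·2.888 = 8.7393 (%²).
σ_p = √8.7393 = 2.956%.
At 90%, z = 1.282.
VaR = 1.282 × 2.956% = 3.790%; on $600,000,000 that is $22,740,000.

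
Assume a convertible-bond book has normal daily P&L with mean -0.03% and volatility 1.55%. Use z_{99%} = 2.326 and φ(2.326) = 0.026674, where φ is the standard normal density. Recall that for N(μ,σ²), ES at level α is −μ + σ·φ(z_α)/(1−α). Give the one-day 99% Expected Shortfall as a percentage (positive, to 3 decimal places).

Tail multiplier: φ(z)/(1−α) = 0.026674 / 0.01 = 2.667.
ES = −(-0.03%) + 1.55% × 2.667 = 4.164%.

4.164%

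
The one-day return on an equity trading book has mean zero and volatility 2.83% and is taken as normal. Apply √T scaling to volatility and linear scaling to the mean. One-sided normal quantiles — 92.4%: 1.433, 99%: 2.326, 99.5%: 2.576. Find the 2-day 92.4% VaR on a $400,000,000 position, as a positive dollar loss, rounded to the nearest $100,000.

σ_{2d} = 2.83% × √2 = 4.002%.
VaR = 1.433 × 4.002% = 5.735%.
On $400,000,000: 0.05735 × $400,000,000 = $22,940,000.

$22,900,000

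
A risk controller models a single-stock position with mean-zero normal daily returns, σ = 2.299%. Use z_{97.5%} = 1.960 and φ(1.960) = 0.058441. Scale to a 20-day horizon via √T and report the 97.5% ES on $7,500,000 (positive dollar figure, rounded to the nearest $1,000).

σ_{20d} = 2.299% × √20 = 10.281%.
ES multiplier = φ(z)/(1−α) = 0.058441/0.025 = 2.338.
ES = 10.281% × 2.338 = 24.037%; on $7,500,000: $1,802,775.

$1,803,000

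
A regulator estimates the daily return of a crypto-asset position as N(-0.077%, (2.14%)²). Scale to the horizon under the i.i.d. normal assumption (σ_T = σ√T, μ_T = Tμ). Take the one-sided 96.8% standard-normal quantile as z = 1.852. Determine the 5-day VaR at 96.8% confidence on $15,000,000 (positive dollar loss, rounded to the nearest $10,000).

σ_{5d} = 2.14% × √5 = 4.785%; μ_{5d} = 5 × -0.077% = -0.385%.
VaR = −(-0.385%) + 1.852 × 4.785% = 9.247%.
On $15,000,000: 0.09247 × $15,000,000 = $1,387,050.

$1,390,000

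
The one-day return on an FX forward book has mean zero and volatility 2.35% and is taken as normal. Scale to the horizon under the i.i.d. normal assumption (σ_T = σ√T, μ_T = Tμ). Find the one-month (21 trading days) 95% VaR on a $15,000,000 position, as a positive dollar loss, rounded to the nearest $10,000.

At 95%, z = 1.645.
σ_{21d} = 2.35% × √21 = 10.769%.
VaR = 1.645 × 10.769% = 17.715%.
On $15,000,000: 0.17715 × $15,000,000 = $2,657,250.

$2,660,000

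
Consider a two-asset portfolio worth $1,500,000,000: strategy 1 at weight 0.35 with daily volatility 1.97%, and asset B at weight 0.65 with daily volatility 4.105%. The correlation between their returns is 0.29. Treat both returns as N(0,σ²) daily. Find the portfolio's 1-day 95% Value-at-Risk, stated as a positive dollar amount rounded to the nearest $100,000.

σ_p² = 0.35²·1.97² + 0.65²·4.105² + 2·0.29·0.35·0.65·1.97·4.105 = 8.6620 (%²).
σ_p = √8.6620 = 2.943%.
At 95%, z = 1.645.
VaR = 1.645 × 2.943% = 4.841%; on $1,500,000,000 that is $72,615,000.

$72,600,000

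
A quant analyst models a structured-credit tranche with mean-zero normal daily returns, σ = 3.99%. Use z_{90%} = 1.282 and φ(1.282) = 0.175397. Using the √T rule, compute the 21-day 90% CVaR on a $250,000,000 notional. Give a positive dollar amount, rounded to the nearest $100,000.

$80,200,000

σ_{21d} = 3.99% × √21 = 18.284%.
ES multiplier = φ(z)/(1−α) = 0.175397/0.1 = 1.754.
ES = 18.284% × 1.754 = 32.070%; on $250,000,000: $80,175,000.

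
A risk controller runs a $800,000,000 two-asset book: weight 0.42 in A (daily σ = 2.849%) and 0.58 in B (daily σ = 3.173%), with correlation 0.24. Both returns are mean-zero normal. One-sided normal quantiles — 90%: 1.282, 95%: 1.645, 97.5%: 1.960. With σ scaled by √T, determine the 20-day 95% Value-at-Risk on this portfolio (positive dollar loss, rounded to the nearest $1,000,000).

σ_p = √(0.42²·2.849² + 0.58²·3.173² + 2·0.24·0.42·0.58·2.849·3.173) = 2.424%.
σ_{20d} = 2.424% × √20 = 10.840%.
VaR = 1.645 × 10.840% = 17.832%; on $800,000,000 that is $142,656,000.

$143,000,000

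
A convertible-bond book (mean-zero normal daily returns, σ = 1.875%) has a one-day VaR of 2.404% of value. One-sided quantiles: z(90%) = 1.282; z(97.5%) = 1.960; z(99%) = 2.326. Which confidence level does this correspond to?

Implied z = VaR/σ = 2.404 / 1.875 = 1.282.
This matches z(90%) = 1.282.

90%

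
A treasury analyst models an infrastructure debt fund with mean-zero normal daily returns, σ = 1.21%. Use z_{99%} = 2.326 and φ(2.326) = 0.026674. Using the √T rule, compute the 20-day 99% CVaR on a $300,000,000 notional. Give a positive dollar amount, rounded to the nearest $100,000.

$43,300,000

σ_{20d} = 1.21% × √20 = 5.411%.
ES multiplier = φ(z)/(1−α) = 0.026674/0.01 = 2.667.
ES = 5.411% × 2.667 = 14.431%; on $300,000,000: $43,293,000.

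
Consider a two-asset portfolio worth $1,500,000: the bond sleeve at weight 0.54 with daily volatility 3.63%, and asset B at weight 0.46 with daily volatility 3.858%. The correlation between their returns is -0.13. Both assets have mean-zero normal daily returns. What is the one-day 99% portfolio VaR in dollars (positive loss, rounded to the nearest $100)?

$86,100

σ_p² = 0.54²·3.63² + 0.46²·3.858² + 2·-0.13·0.54·0.46·3.63·3.858 = 6.0874 (%²).
σ_p = √6.0874 = 2.467%.
At 99%, z = 2.326.
VaR = 2.326 × 2.467% = 5.738%; on $1,500,000 that is $86,070.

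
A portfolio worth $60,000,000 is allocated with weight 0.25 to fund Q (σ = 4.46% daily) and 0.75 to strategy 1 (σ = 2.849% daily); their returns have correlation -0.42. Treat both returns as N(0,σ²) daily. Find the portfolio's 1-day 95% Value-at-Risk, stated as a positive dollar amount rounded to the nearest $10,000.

$1,930,000

σ_p² = 0.25²·4.46² + 0.75²·2.849² + 2·-0.42·0.25·0.75·4.46·2.849 = 3.8076 (%²).
σ_p = √3.8076 = 1.951%.
At 95%, z = 1.645.
VaR = 1.645 × 1.951% = 3.209%; on $60,000,000 that is $1,925,400.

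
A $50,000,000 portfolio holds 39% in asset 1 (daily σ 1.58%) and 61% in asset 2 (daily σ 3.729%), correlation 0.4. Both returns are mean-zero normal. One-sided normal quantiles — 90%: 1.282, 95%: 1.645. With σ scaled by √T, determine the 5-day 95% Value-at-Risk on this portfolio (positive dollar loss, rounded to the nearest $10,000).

σ_p = √(0.39²·1.58² + 0.61²·3.729² + 2·0.4·0.39·0.61·1.58·3.729) = 2.584%.
σ_{5d} = 2.584% × √5 = 5.778%.
VaR = 1.645 × 5.778% = 9.505%; on $50,000,000 that is $4,752,500.

$4,750,000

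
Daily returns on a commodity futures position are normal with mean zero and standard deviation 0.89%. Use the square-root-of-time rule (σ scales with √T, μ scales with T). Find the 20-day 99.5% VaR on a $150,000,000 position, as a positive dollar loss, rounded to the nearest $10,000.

At 99.5%, z = 2.576.
σ_{20d} = 0.89% × √20 = 3.980%.
VaR = 2.576 × 3.980% = 10.252%.
On $150,000,000: 0.10252 × $150,000,000 = $15,378,000.

$15,380,000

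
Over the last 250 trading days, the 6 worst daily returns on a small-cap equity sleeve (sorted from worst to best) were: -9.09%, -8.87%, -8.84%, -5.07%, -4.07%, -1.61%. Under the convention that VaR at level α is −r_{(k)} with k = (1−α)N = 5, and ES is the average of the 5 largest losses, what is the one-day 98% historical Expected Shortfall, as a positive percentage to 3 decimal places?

The 5 worst returns sum to -35.94%.
ES = −(-35.94%) / 5 = 7.188%.

7.188%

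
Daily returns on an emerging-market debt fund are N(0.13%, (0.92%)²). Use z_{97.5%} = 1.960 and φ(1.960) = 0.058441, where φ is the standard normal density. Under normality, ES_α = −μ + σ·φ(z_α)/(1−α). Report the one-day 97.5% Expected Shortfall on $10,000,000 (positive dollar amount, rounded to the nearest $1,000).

Tail multiplier: φ(z)/(1−α) = 0.058441 / 0.025 = 2.338.
ES = −(0.13%) + 0.92% × 2.338 = 2.021%.
On $10,000,000: 0.02021 × $10,000,000 = $202,100.

$202,000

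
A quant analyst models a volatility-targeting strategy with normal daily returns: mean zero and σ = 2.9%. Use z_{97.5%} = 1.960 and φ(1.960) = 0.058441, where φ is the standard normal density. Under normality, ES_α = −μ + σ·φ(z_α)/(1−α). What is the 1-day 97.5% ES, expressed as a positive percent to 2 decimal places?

Tail multiplier: φ(z)/(1−α) = 0.058441 / 0.025 = 2.338.
ES = 2.9% × 2.338 = 6.780%.

6.78%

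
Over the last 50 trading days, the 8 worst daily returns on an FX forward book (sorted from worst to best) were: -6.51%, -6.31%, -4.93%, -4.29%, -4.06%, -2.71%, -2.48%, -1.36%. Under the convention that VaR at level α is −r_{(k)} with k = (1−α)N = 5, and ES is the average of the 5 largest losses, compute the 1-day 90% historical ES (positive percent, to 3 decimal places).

5.220%

The 5 worst returns sum to -26.10%.
ES = −(-26.10%) / 5 = 5.22% ≈ 5.220%.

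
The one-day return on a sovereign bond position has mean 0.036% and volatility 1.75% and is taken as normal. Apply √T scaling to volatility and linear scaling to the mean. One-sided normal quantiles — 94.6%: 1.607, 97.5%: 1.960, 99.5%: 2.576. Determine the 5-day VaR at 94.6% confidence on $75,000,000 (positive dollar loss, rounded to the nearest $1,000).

$4,581,000

σ_{5d} = 1.75% × √5 = 3.913%; μ_{5d} = 5 × 0.036% = 0.180%.
VaR = −(0.180%) + 1.607 × 3.913% = 6.108%.
On $75,000,000: 0.06108 × $75,000,000 = $4,581,000.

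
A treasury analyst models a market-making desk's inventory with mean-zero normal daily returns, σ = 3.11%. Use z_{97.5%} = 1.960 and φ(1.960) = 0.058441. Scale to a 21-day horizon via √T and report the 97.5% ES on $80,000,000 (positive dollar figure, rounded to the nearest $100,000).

$26,700,000

σ_{21d} = 3.11% × √21 = 14.252%.
ES multiplier = φ(z)/(1−α) = 0.058441/0.025 = 2.338.
ES = 14.252% × 2.338 = 33.321%; on $80,000,000: $26,656,800.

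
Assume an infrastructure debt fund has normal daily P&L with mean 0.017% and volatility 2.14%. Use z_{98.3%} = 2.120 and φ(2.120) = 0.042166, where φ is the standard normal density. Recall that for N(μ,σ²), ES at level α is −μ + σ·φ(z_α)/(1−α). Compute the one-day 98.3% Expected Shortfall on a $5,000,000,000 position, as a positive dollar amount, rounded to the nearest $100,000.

$264,500,000

Tail multiplier: φ(z)/(1−α) = 0.042166 / 0.017 = 2.480.
ES = −(0.017%) + 2.14% × 2.480 = 5.290%.
On $5,000,000,000: 0.05290 × $5,000,000,000 = $264,500,000.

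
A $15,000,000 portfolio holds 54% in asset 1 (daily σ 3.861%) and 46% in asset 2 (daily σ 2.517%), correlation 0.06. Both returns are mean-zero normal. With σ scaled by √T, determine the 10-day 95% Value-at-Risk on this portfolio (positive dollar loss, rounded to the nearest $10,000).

$1,910,000

σ_p = √(0.54²·3.861² + 0.46²·2.517² + 2·0.06·0.54·0.46·3.861·2.517) = 2.445%.
σ_{10d} = 2.445% × √10 = 7.732%.
z(95%) = 1.645.
VaR = 1.645 × 7.732% = 12.719%; on $15,000,000 that is $1,907,850.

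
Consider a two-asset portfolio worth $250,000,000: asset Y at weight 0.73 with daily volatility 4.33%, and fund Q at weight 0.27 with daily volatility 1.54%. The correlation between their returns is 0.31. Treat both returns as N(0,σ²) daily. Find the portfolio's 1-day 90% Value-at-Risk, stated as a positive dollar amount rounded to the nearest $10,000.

$10,620,000

σ_p² = 0.73²·4.33² + 0.27²·1.54² + 2·0.31·0.73·0.27·4.33·1.54 = 10.9790 (%²).
σ_p = √10.9790 = 3.313%.
At 90%, z = 1.282.
VaR = 1.282 × 3.313% = 4.247%; on $250,000,000 that is $10,617,500.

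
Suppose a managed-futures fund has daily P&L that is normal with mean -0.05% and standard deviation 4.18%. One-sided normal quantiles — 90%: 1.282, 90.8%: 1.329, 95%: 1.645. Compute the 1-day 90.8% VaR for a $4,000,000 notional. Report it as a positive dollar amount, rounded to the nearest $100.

$224,200

VaR = −μ + z·σ = −(-0.05%) + 1.329 × 4.18% = 5.605%.
On $4,000,000: 0.05605 × $4,000,000 = $224,200.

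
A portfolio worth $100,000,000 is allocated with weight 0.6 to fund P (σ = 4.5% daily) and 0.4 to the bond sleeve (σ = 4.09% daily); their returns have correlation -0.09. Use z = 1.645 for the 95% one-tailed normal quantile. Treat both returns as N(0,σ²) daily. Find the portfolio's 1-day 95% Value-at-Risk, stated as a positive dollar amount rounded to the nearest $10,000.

σ_p² = 0.6²·4.5² + 0.4²·4.09² + 2·-0.09·0.6·0.4·4.5·4.09 = 9.1714 (%²).
σ_p = √9.1714 = 3.028%.
VaR = 1.645 × 3.028% = 4.981%; on $100,000,000 that is $4,981,000.

$4,980,000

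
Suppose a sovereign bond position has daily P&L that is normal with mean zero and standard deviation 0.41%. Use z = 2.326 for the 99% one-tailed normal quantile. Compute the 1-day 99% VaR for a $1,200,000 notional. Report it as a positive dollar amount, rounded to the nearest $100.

$11,400

VaR = z·σ = 2.326 × 0.41% = 0.954%.
On $1,200,000: 0.00954 × $1,200,000 = $11,448.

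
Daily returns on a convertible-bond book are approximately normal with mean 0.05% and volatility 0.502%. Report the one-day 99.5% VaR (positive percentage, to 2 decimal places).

At 99.5% one-sided, z = 2.576.
VaR = −μ + z·σ = −(0.05%) + 2.576 × 0.502% = 1.243%.

1.24%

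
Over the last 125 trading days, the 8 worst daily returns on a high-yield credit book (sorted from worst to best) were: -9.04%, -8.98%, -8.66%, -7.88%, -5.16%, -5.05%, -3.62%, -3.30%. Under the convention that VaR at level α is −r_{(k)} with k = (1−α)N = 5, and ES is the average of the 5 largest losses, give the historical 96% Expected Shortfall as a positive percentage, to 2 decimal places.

The 5 worst returns sum to -39.72%.
ES = −(-39.72%) / 5 = 7.944% ≈ 7.94%.

7.94%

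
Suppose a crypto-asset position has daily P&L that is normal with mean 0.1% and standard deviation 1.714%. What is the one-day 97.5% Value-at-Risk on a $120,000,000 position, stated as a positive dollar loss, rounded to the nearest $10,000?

$3,910,000

At 97.5% one-sided, z = 1.960.
VaR = −μ + z·σ = −(0.1%) + 1.960 × 1.714% = 3.259%.
On $120,000,000: 0.03259 × $120,000,000 = $3,910,800.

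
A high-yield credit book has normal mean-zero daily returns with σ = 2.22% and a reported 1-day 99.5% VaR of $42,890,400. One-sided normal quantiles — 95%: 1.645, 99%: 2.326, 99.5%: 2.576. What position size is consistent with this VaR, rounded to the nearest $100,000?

$750,000,000

VaR as a fraction of value: z·σ = 2.576 × 2.22% = 5.71872%.
Position = $42,890,400 / 0.0571872 = $750,000,000.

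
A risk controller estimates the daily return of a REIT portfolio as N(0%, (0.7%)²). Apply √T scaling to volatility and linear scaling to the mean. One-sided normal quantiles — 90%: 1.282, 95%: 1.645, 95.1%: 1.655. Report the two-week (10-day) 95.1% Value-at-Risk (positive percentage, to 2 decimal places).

3.66%

σ_{10d} = 0.7% × √10 = 2.214%.
VaR = 1.655 × 2.214% = 3.664%.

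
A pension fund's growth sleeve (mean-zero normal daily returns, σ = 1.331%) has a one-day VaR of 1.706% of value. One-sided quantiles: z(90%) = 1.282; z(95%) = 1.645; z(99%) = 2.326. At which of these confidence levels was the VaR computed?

Implied z = VaR/σ = 1.706 / 1.331 = 1.282.
This matches z(90%) = 1.282.

90%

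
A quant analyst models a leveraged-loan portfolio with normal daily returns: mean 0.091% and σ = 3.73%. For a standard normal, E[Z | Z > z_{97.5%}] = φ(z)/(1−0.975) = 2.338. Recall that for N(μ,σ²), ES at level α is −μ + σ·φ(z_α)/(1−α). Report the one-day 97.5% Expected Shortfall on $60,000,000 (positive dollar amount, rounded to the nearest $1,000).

ES = −(0.091%) + 3.73% × 2.338 = 8.630%.
On $60,000,000: 0.08630 × $60,000,000 = $5,178,000.

$5,178,000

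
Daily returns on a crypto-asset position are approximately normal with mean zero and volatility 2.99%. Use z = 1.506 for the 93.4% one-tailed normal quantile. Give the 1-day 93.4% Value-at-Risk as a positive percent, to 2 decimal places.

VaR = z·σ = 1.506 × 2.99% = 4.503%.

4.50%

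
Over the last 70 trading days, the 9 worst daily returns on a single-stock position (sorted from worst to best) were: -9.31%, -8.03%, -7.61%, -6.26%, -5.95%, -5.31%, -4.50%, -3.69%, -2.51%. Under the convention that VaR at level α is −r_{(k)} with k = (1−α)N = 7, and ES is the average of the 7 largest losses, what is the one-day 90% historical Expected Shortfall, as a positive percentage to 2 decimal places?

The 7 worst returns sum to -46.97%.
ES = −(-46.97%) / 7 = 6.71%.

6.71%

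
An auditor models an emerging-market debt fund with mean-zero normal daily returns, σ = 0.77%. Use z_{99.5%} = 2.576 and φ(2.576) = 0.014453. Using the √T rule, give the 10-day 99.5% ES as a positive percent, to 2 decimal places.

7.04%

σ_{10d} = 0.77% × √10 = 2.435%.
ES multiplier = φ(z)/(1−α) = 0.014453/0.005 = 2.891.
ES = 2.435% × 2.891 = 7.040%.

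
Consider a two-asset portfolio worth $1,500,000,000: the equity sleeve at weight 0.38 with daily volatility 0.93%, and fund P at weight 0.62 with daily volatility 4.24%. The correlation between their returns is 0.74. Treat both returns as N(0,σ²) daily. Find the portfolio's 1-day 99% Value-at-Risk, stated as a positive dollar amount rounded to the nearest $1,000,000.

$101,000,000

σ_p² = 0.38²·0.93² + 0.62²·4.24² + 2·0.74·0.38·0.62·0.93·4.24 = 8.4104 (%²).
σ_p = √8.4104 = 2.900%.
At 99%, z = 2.326.
VaR = 2.326 × 2.900% = 6.745%; on $1,500,000,000 that is $101,175,000.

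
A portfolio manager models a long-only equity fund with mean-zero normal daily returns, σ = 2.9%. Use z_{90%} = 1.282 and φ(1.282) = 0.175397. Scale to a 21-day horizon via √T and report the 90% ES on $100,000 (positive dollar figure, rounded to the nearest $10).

$23,310

σ_{21d} = 2.9% × √21 = 13.289%.
ES multiplier = φ(z)/(1−α) = 0.175397/0.1 = 1.754.
ES = 13.289% × 1.754 = 23.309%; on $100,000: $23,309.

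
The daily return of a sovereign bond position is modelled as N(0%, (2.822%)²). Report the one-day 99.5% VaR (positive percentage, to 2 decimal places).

7.27%

At 99.5% one-sided, z = 2.576.
VaR = z·σ = 2.576 × 2.822% = 7.269%.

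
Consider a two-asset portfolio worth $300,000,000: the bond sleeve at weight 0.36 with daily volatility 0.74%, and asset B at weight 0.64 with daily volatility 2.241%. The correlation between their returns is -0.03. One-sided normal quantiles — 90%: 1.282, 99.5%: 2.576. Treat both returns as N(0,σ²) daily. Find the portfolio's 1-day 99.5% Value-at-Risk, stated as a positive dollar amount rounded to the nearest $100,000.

σ_p² = 0.36²·0.74² + 0.64²·2.241² + 2·-0.03·0.36·0.64·0.74·2.241 = 2.1051 (%²).
σ_p = √2.1051 = 1.451%.
VaR = 2.576 × 1.451% = 3.738%; on $300,000,000 that is $11,214,000.

$11,200,000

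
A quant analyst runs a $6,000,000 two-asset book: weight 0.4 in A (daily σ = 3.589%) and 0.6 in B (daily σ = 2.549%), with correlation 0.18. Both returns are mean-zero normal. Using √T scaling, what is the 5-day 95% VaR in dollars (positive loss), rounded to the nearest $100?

$502,800

σ_p = √(0.4²·3.589² + 0.6²·2.549² + 2·0.18·0.4·0.6·3.589·2.549) = 2.278%.
σ_{5d} = 2.278% × √5 = 5.094%.
z(95%) = 1.645.
VaR = 1.645 × 5.094% = 8.380%; on $6,000,000 that is $502,800.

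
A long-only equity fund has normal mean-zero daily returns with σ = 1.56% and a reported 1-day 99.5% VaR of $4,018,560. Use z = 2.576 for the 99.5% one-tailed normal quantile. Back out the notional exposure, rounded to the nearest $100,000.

$100,000,000

VaR as a fraction of value: z·σ = 2.576 × 1.56% = 4.01856%.
Position = $4,018,560 / 0.0401856 = $100,000,000.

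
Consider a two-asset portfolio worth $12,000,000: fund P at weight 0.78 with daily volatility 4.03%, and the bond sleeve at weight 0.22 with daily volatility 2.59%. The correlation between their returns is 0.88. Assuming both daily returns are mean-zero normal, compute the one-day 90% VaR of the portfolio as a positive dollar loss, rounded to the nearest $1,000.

σ_p² = 0.78²·4.03² + 0.22²·2.59² + 2·0.88·0.78·0.22·4.03·2.59 = 13.3580 (%²).
σ_p = √13.3580 = 3.655%.
At 90%, z = 1.282.
VaR = 1.282 × 3.655% = 4.686%; on $12,000,000 that is $562,320.

$562,000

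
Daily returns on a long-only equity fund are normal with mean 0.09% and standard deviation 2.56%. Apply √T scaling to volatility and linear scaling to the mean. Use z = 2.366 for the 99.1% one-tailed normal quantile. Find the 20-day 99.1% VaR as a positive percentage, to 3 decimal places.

25.288%

σ_{20d} = 2.56% × √20 = 11.449%; μ_{20d} = 20 × 0.09% = 1.800%.
VaR = −(1.800%) + 2.366 × 11.449% = 25.288%.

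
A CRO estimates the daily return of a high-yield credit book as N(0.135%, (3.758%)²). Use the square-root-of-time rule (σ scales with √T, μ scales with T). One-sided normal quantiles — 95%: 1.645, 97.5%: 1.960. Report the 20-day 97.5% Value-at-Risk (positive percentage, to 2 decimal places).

σ_{20d} = 3.758% × √20 = 16.806%; μ_{20d} = 20 × 0.135% = 2.700%.
VaR = −(2.700%) + 1.960 × 16.806% = 30.240%.

30.24%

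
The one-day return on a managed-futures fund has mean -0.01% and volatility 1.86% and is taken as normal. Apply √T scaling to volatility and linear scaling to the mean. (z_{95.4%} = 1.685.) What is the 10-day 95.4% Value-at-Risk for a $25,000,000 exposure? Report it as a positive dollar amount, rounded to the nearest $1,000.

σ_{10d} = 1.86% × √10 = 5.882%; μ_{10d} = 10 × -0.01% = -0.100%.
VaR = −(-0.100%) + 1.685 × 5.882% = 10.011%.
On $25,000,000: 0.10011 × $25,000,000 = $2,502,750.

$2,503,000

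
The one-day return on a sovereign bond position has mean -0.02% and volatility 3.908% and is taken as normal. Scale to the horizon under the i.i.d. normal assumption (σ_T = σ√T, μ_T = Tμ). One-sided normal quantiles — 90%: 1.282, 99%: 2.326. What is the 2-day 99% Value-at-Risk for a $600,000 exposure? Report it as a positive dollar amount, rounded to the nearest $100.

σ_{2d} = 3.908% × √2 = 5.527%; μ_{2d} = 2 × -0.02% = -0.040%.
VaR = −(-0.040%) + 2.326 × 5.527% = 12.896%.
On $600,000: 0.12896 × $600,000 = $77,376.

$77,400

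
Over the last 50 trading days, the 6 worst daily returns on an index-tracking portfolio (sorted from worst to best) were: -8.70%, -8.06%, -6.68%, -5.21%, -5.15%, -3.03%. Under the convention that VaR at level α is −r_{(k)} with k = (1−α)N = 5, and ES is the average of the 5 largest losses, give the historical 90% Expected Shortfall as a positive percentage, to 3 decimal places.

The 5 worst returns sum to -33.80%.
ES = −(-33.80%) / 5 = 6.76% ≈ 6.760%.

6.760%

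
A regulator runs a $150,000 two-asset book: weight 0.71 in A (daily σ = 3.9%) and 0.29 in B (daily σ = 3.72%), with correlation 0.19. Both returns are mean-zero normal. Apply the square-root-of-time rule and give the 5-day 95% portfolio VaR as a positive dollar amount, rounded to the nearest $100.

$17,400

σ_p = √(0.71²·3.9² + 0.29²·3.72² + 2·0.19·0.71·0.29·3.9·3.72) = 3.157%.
σ_{5d} = 3.157% × √5 = 7.059%.
z(95%) = 1.645.
VaR = 1.645 × 7.059% = 11.612%; on $150,000 that is $17,418.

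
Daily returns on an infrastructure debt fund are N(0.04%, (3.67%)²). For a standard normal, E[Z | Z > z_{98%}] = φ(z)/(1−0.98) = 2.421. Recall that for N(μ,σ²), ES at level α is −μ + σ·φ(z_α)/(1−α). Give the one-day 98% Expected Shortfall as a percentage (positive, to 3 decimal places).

ES = −(0.04%) + 3.67% × 2.421 = 8.845%.

8.845%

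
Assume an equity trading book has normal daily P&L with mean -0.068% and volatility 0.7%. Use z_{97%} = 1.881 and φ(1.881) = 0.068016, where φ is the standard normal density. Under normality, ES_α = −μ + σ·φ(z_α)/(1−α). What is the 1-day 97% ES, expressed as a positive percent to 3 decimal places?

Tail multiplier: φ(z)/(1−α) = 0.068016 / 0.03 = 2.267.
ES = −(-0.068%) + 0.7% × 2.267 = 1.655%.

1.655%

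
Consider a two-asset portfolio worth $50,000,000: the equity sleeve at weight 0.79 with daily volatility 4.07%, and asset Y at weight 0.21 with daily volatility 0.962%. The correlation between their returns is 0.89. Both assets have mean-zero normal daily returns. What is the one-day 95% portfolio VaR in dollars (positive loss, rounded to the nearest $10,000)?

σ_p² = 0.79²·4.07² + 0.21²·0.962² + 2·0.89·0.79·0.21·4.07·0.962 = 11.5352 (%²).
σ_p = √11.5352 = 3.396%.
At 95%, z = 1.645.
VaR = 1.645 × 3.396% = 5.586%; on $50,000,000 that is $2,793,000.

$2,790,000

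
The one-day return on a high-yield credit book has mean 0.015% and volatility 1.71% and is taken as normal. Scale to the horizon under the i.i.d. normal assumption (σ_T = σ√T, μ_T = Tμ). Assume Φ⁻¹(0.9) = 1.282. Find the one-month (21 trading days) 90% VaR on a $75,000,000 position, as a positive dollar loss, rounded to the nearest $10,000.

σ_{21d} = 1.71% × √21 = 7.836%; μ_{21d} = 21 × 0.015% = 0.315%.
VaR = −(0.315%) + 1.282 × 7.836% = 9.731%.
On $75,000,000: 0.09731 × $75,000,000 = $7,298,250.

$7,300,000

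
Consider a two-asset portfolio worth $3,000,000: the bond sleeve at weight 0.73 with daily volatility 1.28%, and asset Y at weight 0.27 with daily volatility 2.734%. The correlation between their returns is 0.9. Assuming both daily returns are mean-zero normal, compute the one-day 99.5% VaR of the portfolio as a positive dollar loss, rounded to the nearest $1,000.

σ_p² = 0.73²·1.28² + 0.27²·2.734² + 2·0.9·0.73·0.27·1.28·2.734 = 2.6596 (%²).
σ_p = √2.6596 = 1.631%.
At 99.5%, z = 2.576.
VaR = 2.576 × 1.631% = 4.201%; on $3,000,000 that is $126,030.

$126,000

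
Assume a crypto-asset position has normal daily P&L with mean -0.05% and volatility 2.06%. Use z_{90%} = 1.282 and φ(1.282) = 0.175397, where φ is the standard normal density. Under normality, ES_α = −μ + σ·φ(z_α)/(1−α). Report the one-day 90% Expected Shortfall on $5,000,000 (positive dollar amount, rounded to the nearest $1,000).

$183,000

Tail multiplier: φ(z)/(1−α) = 0.175397 / 0.1 = 1.754.
ES = −(-0.05%) + 2.06% × 1.754 = 3.663%.
On $5,000,000: 0.03663 × $5,000,000 = $183,150.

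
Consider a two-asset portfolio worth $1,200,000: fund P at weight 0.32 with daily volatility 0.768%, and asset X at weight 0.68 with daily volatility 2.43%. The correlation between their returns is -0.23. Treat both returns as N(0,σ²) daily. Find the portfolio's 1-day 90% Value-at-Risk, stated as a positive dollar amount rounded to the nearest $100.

$24,800

σ_p² = 0.32²·0.768² + 0.68²·2.43² + 2·-0.23·0.32·0.68·0.768·2.43 = 2.6040 (%²).
σ_p = √2.6040 = 1.614%.
At 90%, z = 1.282.
VaR = 1.282 × 1.614% = 2.069%; on $1,200,000 that is $24,828.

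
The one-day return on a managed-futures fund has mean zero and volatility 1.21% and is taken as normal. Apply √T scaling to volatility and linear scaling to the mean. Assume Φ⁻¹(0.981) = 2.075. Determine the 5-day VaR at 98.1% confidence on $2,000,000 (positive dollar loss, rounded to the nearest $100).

$112,300

σ_{5d} = 1.21% × √5 = 2.706%.
VaR = 2.075 × 2.706% = 5.615%.
On $2,000,000: 0.05615 × $2,000,000 = $112,300.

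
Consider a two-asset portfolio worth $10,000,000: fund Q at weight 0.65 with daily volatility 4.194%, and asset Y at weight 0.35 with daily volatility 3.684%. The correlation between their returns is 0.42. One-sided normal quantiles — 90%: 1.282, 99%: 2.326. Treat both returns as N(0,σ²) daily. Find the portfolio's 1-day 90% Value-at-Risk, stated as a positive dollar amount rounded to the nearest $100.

$445,000

σ_p² = 0.65²·4.194² + 0.35²·3.684² + 2·0.42·0.65·0.35·4.194·3.684 = 12.0468 (%²).
σ_p = √12.0468 = 3.471%.
VaR = 1.282 × 3.471% = 4.450%; on $10,000,000 that is $445,000.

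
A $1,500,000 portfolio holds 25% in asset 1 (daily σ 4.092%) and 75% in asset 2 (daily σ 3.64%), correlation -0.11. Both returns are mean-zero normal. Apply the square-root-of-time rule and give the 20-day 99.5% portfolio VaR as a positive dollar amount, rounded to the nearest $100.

σ_p = √(0.25²·4.092² + 0.75²·3.64² + 2·-0.11·0.25·0.75·4.092·3.64) = 2.808%.
σ_{20d} = 2.808% × √20 = 12.558%.
z(99.5%) = 2.576.
VaR = 2.576 × 12.558% = 32.349%; on $1,500,000 that is $485,235.

$485,200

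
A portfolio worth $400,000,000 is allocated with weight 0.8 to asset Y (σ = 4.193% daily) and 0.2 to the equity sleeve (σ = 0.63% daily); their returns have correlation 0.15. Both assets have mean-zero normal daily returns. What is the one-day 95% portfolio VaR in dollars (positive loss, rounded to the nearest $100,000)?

$22,200,000

σ_p² = 0.8²·4.193² + 0.2²·0.63² + 2·0.15·0.8·0.2·4.193·0.63 = 11.3947 (%²).
σ_p = √11.3947 = 3.376%.
At 95%, z = 1.645.
VaR = 1.645 × 3.376% = 5.554%; on $400,000,000 that is $22,216,000.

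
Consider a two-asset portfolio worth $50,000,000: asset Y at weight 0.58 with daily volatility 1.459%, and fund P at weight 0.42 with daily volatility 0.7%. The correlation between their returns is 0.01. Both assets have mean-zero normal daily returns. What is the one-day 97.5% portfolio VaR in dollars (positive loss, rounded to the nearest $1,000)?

σ_p² = 0.58²·1.459² + 0.42²·0.7² + 2·0.01·0.58·0.42·1.459·0.7 = 0.8075 (%²).
σ_p = √0.8075 = 0.899%.
At 97.5%, z = 1.960.
VaR = 1.960 × 0.899% = 1.762%; on $50,000,000 that is $881,000.

$881,000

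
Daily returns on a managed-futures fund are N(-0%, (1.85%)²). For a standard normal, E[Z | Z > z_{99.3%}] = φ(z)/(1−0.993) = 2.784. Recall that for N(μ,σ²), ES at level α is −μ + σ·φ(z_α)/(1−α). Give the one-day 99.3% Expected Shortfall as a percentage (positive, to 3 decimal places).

ES = 1.85% × 2.784 = 5.150%.

5.150%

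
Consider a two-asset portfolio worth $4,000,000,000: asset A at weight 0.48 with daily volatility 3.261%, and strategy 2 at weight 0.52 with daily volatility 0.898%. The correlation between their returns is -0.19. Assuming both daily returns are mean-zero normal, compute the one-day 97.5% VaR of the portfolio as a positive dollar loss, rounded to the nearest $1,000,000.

$121,000,000

σ_p² = 0.48²·3.261² + 0.52²·0.898² + 2·-0.19·0.48·0.52·3.261·0.898 = 2.3904 (%²).
σ_p = √2.3904 = 1.546%.
At 97.5%, z = 1.960.
VaR = 1.960 × 1.546% = 3.030%; on $4,000,000,000 that is $121,200,000.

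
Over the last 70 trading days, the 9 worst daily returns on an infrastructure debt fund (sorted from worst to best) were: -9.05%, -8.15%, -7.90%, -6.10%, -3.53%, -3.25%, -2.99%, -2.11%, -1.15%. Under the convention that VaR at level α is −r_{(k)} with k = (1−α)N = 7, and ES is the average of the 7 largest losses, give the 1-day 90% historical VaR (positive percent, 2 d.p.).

k = 7; the 7th lowest return is -2.99%, so VaR = 2.99%.

2.99%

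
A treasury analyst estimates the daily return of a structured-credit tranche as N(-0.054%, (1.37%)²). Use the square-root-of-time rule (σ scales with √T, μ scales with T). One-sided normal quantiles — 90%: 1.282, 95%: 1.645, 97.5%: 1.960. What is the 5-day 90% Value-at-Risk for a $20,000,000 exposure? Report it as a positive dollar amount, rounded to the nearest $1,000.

$839,000

σ_{5d} = 1.37% × √5 = 3.063%; μ_{5d} = 5 × -0.054% = -0.270%.
VaR = −(-0.270%) + 1.282 × 3.063% = 4.197%.
On $20,000,000: 0.04197 × $20,000,000 = $839,400.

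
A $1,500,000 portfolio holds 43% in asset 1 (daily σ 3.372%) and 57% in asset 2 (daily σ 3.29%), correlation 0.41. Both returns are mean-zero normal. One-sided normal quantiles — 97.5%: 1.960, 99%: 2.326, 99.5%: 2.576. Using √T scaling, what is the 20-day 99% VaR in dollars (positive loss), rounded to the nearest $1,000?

σ_p = √(0.43²·3.372² + 0.57²·3.29² + 2·0.41·0.43·0.57·3.372·3.29) = 2.802%.
σ_{20d} = 2.802% × √20 = 12.531%.
VaR = 2.326 × 12.531% = 29.147%; on $1,500,000 that is $437,205.

$437,000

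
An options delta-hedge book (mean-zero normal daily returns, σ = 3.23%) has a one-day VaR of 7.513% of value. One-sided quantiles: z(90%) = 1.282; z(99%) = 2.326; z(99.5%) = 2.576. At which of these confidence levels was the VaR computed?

99%

Implied z = VaR/σ = 7.513 / 3.23 = 2.326.
This matches z(99%) = 2.326.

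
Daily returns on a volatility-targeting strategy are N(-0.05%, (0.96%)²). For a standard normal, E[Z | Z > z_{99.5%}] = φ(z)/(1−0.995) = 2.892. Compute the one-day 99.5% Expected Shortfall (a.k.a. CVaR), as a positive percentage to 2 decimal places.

2.83%

ES = −(-0.05%) + 0.96% × 2.892 = 2.826%.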